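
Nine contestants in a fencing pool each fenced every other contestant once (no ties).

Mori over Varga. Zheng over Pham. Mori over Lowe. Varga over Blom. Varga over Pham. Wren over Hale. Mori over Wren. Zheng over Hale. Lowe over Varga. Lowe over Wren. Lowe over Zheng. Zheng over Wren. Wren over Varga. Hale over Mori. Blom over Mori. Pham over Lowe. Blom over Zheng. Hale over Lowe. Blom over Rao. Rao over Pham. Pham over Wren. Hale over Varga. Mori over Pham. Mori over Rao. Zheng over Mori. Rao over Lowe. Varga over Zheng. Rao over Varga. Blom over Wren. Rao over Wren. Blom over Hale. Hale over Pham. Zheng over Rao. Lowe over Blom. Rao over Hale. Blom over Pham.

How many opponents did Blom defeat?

6

Blom's results: beat Wren, Mori, Pham, Zheng, Hale, Rao; lost to Varga, Lowe.
That is 6 wins.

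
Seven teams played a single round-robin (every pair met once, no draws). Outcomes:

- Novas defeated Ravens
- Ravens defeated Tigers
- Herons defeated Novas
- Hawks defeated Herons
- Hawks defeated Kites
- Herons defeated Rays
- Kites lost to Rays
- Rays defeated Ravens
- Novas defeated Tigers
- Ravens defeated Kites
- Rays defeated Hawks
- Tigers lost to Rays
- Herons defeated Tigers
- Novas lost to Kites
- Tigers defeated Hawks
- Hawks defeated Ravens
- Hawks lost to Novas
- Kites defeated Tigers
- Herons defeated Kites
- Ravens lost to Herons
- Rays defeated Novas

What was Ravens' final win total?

Ravens' results: beat Tigers, Kites; lost to Rays, Novas, Herons, Hawks.
That is 2 wins.

2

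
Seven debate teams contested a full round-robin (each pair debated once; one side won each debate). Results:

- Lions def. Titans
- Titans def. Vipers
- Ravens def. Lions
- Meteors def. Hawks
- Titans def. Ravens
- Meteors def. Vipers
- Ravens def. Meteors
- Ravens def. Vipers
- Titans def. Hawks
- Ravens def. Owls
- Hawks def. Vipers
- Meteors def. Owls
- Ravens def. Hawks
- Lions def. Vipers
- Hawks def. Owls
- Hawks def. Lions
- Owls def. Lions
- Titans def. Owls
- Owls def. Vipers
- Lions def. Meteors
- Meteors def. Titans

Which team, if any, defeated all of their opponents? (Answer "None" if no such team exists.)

None

Highest win total is Ravens with 5 (out of 6 possible).
Ravens lost to Titans, so no team went undefeated.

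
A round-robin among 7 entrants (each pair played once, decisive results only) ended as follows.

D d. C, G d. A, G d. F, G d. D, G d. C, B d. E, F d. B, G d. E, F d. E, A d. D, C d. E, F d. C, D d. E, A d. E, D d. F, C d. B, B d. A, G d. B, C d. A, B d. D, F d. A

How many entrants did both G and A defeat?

G beat: A, B, C, D, E, F.
A beat: D, E.
Both beat: D, E — 2.

2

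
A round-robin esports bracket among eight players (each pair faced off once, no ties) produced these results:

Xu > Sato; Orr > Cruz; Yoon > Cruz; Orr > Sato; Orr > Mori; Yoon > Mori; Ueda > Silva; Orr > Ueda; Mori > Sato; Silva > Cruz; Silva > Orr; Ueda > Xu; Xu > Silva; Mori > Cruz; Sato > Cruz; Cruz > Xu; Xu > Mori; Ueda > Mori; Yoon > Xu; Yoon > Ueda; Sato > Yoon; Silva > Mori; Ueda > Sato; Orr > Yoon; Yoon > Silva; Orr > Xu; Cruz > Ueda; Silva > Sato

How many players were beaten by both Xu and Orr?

Xu beat: Mori, Silva, Sato.
Orr beat: Ueda, Xu, Mori, Cruz, Sato, Yoon.
Both beat: Mori, Sato — 2.

2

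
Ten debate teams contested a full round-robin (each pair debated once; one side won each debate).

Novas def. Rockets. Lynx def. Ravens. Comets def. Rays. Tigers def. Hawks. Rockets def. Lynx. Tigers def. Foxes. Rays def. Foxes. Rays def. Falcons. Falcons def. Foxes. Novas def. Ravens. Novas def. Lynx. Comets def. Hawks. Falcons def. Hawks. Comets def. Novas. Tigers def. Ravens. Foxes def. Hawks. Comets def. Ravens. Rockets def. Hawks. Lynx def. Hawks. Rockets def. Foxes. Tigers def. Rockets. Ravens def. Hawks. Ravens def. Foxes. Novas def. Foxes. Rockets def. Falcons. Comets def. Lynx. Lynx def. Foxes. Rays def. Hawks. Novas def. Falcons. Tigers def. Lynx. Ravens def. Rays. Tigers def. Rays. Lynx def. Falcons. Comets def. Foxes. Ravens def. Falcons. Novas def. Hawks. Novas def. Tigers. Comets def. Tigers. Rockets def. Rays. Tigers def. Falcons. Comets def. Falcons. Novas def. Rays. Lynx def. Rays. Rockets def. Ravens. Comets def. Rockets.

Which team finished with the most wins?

Comets

Win totals: Comets 9, Novas 8, Foxes 1, Hawks 0, Tigers 7, Falcons 2, Rockets 6, Rays 3, Lynx 5, Ravens 4.
Comets leads with 9 wins (next highest: 8).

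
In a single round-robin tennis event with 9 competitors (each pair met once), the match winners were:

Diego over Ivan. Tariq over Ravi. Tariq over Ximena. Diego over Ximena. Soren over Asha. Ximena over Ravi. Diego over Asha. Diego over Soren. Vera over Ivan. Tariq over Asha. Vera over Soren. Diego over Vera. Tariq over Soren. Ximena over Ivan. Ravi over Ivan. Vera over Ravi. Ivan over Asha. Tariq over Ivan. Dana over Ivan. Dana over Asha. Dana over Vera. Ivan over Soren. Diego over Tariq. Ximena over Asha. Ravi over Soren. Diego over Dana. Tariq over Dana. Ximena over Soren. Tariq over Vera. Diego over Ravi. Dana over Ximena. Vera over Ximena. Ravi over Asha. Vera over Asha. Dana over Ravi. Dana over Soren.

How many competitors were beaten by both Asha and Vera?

Asha beat: no one.
Vera beat: Ravi, Soren, Ivan, Ximena, Asha.
No one was beaten by both.

0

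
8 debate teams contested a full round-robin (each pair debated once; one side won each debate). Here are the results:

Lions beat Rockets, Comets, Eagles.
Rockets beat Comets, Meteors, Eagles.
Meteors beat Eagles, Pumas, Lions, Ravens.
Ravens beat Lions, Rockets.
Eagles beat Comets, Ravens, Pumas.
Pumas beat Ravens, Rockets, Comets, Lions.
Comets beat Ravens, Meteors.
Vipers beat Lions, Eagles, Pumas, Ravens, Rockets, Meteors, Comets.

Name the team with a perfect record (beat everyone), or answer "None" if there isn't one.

Vipers

Vipers has 7 wins out of 7 opponents — a perfect record.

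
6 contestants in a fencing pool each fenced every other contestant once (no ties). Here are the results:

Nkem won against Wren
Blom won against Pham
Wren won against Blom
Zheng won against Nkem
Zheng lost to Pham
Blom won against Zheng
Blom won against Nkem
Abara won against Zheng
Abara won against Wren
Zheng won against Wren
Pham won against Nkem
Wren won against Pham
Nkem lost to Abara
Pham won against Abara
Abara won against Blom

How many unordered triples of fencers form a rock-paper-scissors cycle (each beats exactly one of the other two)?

Of the C(6,3) = 20 triples, the cyclic ones are: {Abara, Blom, Pham}; {Abara, Wren, Pham}; {Blom, Nkem, Wren}; {Blom, Zheng, Wren}; {Nkem, Wren, Pham}; {Zheng, Wren, Pham}.
That is 6.

6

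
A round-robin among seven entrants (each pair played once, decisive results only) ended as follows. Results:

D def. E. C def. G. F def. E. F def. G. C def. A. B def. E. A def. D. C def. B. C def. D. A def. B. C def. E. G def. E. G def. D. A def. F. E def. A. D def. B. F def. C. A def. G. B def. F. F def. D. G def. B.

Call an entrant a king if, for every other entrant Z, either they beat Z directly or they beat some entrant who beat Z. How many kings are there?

4

A reaches everyone (king).
B reaches everyone (king).
C reaches everyone (king).
D cannot reach C, G in two steps.
E cannot reach C in two steps.
F reaches everyone (king).
G cannot reach C in two steps.
Kings: A, B, C, F — 4.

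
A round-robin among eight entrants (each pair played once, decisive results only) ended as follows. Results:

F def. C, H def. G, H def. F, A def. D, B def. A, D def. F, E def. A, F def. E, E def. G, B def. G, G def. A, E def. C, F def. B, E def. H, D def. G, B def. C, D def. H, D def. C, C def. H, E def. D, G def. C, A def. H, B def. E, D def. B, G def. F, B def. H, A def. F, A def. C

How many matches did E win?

5

E's results: beat A, C, D, G, H; lost to B, F.
That is 5 wins.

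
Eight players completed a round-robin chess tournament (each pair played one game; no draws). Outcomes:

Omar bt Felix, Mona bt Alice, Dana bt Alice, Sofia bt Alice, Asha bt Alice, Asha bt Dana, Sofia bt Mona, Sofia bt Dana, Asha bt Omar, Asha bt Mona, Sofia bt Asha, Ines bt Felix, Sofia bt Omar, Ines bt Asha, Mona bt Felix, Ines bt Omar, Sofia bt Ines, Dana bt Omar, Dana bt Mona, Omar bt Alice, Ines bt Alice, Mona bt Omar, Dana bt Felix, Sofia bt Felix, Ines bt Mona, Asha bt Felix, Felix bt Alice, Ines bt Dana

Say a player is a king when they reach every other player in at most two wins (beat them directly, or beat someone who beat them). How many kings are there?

1

Asha cannot reach Sofia, Ines in two steps.
Dana cannot reach Asha, Sofia, Ines in two steps.
Alice cannot reach Asha, Dana, Felix, Sofia, Omar, Mona, Ines in two steps.
Felix cannot reach Asha, Dana, Sofia, Omar, Mona, Ines in two steps.
Sofia reaches everyone (king).
Omar cannot reach Asha, Dana, Sofia, Mona, Ines in two steps.
Mona cannot reach Asha, Dana, Sofia, Ines in two steps.
Ines cannot reach Sofia in two steps.
Kings: Sofia — 1.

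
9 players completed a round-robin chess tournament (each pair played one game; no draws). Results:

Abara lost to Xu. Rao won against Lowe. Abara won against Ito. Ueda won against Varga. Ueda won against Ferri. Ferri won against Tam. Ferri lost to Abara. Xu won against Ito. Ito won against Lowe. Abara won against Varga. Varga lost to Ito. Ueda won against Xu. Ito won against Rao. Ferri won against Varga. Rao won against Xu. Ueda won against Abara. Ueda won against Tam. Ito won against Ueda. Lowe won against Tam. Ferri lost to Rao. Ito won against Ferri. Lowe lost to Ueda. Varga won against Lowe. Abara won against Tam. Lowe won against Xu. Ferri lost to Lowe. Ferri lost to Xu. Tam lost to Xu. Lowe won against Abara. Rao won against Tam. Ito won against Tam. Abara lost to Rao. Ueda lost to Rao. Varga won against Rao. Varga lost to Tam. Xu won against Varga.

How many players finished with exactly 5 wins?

1

Win totals: Ferri 2, Varga 2, Lowe 4, Abara 4, Rao 6, Xu 5, Ito 6, Tam 1, Ueda 6.
Exactly 5: Xu — 1 player.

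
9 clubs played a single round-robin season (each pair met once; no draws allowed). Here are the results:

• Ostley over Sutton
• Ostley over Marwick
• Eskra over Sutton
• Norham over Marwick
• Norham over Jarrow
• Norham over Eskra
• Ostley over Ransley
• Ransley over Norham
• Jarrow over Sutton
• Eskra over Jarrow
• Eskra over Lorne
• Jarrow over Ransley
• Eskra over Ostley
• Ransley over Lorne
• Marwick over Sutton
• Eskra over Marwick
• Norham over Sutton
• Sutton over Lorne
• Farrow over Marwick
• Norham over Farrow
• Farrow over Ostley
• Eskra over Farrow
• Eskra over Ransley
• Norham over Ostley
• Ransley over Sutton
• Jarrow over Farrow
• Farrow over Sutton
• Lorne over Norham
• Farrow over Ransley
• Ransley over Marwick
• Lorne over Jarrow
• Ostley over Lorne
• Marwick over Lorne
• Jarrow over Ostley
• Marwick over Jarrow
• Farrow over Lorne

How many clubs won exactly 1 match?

Win totals: Jarrow 4, Marwick 3, Lorne 2, Eskra 7, Farrow 5, Sutton 1, Ostley 4, Norham 6, Ransley 4.
Exactly 1: Sutton — 1 club.

1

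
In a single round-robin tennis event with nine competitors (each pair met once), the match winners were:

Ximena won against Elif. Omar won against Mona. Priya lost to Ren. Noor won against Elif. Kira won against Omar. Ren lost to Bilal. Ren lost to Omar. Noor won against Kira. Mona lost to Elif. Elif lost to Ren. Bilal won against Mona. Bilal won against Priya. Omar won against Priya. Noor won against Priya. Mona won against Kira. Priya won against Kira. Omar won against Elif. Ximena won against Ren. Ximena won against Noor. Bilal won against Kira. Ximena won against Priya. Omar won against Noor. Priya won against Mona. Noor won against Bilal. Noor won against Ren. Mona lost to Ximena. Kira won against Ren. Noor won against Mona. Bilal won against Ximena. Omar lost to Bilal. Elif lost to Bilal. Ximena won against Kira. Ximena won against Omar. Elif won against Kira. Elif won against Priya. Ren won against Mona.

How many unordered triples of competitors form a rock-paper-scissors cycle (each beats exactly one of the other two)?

9

Win totals: Mona 1, Noor 6, Priya 2, Ximena 7, Kira 2, Ren 3, Bilal 7, Elif 3, Omar 5.
A competitor with w wins dominates both others in C(w,2) triples; summing gives 0 + 15 + 1 + 21 + 1 + 3 + 21 + 3 + 10 = 75 transitive triples.
Total triples C(9,3) = 84, so cyclic triples = 84 − 75 = 9.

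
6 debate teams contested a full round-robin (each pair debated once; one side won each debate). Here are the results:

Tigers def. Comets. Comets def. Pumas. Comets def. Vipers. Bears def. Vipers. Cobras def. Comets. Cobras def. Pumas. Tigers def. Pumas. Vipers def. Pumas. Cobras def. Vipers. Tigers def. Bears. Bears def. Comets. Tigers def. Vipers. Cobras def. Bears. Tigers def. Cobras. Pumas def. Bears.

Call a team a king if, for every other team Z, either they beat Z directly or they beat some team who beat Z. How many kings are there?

Tigers reaches everyone (king).
Vipers cannot reach Tigers, Cobras, Comets in two steps.
Cobras cannot reach Tigers in two steps.
Comets cannot reach Tigers, Cobras in two steps.
Bears cannot reach Tigers, Cobras in two steps.
Pumas cannot reach Tigers, Cobras in two steps.
Kings: Tigers — 1.

1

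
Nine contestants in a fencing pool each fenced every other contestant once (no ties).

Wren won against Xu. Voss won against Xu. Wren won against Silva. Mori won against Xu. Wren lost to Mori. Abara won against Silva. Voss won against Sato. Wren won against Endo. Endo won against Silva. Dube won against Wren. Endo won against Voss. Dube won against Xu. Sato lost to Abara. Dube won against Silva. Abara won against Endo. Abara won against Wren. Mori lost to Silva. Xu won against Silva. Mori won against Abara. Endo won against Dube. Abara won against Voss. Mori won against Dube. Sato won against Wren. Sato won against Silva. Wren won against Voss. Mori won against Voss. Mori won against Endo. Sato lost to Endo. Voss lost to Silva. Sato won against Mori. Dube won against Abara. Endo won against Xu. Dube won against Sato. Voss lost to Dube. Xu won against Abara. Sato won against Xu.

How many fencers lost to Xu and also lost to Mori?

1

Xu beat: Silva, Abara.
Mori beat: Xu, Dube, Wren, Endo, Voss, Abara.
Both beat: Abara — 1.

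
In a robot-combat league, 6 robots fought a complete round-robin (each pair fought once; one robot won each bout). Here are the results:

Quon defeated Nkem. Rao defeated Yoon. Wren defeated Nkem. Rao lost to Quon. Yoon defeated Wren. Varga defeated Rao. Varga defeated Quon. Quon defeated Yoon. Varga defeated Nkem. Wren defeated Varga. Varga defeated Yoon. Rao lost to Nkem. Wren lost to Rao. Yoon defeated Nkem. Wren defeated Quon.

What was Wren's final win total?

Wren's results: beat Quon, Nkem, Varga; lost to Yoon, Rao.
That is 3 wins.

3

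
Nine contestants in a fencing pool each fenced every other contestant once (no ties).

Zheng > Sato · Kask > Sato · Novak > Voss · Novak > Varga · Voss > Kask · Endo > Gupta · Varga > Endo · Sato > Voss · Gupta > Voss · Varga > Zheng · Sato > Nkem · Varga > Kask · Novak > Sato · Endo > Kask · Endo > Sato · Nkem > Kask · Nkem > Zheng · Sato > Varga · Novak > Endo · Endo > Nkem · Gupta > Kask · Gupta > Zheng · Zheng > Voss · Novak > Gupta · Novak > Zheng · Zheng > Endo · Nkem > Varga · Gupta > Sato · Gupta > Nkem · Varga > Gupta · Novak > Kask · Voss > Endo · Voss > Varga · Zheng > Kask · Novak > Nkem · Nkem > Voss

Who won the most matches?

Novak

Win totals: Zheng 4, Nkem 4, Varga 4, Endo 4, Voss 3, Sato 3, Gupta 5, Novak 8, Kask 1.
Novak leads with 8 wins (next highest: 5).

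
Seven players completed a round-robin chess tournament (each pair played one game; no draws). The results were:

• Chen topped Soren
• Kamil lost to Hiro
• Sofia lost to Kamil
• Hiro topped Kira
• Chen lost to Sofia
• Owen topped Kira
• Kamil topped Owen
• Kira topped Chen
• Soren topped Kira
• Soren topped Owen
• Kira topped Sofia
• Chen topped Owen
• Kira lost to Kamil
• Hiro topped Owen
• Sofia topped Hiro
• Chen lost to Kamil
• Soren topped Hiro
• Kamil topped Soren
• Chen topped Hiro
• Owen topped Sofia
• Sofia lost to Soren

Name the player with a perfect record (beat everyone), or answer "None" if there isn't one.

None

Highest win total is Kamil with 5 (out of 6 possible).
Kamil lost to Hiro, so no player went undefeated.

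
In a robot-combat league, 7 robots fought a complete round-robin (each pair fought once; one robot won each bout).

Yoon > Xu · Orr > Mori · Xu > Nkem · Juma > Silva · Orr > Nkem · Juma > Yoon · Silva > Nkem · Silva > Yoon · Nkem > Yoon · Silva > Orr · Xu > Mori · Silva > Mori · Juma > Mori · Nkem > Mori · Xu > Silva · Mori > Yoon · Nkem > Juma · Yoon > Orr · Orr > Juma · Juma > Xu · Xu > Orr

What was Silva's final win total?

4

Silva's results: beat Yoon, Orr, Mori, Nkem; lost to Xu, Juma.
That is 4 wins.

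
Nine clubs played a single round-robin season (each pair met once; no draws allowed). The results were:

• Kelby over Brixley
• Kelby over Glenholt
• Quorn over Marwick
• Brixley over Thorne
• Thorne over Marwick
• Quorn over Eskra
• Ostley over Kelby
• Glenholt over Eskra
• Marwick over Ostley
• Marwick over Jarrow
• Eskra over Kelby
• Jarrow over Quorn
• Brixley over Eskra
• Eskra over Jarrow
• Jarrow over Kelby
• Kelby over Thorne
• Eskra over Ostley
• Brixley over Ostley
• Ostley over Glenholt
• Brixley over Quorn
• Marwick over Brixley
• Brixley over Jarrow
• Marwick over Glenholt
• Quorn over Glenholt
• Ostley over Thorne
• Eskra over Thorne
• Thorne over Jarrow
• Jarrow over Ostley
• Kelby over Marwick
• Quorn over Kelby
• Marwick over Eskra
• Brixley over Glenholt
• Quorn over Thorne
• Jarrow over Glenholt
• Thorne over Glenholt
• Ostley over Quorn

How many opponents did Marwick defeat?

5

Marwick's results: beat Eskra, Jarrow, Glenholt, Brixley, Ostley; lost to Quorn, Kelby, Thorne.
That is 5 wins.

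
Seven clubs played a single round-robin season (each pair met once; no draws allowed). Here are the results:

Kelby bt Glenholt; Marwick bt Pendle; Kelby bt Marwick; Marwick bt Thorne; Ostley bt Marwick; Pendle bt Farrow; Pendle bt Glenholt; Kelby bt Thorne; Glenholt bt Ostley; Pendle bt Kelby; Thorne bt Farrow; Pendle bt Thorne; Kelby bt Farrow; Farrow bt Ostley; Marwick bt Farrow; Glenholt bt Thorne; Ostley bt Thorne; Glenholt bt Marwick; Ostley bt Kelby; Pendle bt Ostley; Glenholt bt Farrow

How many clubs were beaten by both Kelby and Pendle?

3

Kelby beat: Thorne, Marwick, Glenholt, Farrow.
Pendle beat: Thorne, Glenholt, Ostley, Farrow, Kelby.
Both beat: Thorne, Glenholt, Farrow — 3.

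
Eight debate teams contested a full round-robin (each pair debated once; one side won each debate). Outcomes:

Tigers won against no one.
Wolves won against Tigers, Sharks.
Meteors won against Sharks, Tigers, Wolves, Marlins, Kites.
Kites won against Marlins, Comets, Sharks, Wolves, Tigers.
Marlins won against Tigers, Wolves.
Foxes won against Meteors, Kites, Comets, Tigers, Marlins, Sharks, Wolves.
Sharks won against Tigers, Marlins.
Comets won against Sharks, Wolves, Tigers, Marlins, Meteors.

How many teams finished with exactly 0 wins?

Win totals: Foxes 7, Comets 5, Meteors 5, Kites 5, Sharks 2, Marlins 2, Wolves 2, Tigers 0.
Exactly 0: Tigers — 1 team.

1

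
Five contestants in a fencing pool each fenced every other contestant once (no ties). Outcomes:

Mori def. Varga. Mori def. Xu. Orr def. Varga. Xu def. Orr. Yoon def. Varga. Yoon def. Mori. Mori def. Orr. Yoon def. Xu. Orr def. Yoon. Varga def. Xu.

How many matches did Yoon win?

Yoon's results: beat Varga, Mori, Xu; lost to Orr.
That is 3 wins.

3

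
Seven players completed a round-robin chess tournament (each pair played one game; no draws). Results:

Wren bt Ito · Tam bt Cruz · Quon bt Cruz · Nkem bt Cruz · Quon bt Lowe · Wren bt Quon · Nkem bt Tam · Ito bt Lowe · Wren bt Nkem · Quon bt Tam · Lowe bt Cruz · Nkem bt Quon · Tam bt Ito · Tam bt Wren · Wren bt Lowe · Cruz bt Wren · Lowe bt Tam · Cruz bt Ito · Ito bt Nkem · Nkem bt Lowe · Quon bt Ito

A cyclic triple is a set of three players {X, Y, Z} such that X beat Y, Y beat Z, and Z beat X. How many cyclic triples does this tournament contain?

11

Win totals: Wren 4, Tam 3, Nkem 4, Lowe 2, Quon 4, Ito 2, Cruz 2.
A player with w wins dominates both others in C(w,2) triples; summing gives 6 + 3 + 6 + 1 + 6 + 1 + 1 = 24 transitive triples.
Total triples C(7,3) = 35, so cyclic triples = 35 − 24 = 11.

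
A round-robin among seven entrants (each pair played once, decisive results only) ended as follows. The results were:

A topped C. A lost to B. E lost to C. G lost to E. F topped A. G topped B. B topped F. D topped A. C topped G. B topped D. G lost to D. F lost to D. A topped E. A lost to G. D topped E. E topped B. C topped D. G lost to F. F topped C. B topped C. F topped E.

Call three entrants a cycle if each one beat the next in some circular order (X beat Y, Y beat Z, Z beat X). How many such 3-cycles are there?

Win totals: A 2, B 4, C 3, D 4, E 2, F 4, G 2.
An entrant with w wins dominates both others in C(w,2) triples; summing gives 1 + 6 + 3 + 6 + 1 + 6 + 1 = 24 transitive triples.
Total triples C(7,3) = 35, so cyclic triples = 35 − 24 = 11.

11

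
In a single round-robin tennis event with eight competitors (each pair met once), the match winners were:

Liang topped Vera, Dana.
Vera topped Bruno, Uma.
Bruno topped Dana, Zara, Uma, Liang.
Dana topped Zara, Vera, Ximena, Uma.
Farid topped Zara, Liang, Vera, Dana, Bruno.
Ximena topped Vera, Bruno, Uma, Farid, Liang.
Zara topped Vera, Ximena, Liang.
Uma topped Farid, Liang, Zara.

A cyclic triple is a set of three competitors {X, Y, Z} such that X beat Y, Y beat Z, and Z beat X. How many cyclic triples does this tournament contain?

Win totals: Bruno 4, Ximena 5, Vera 2, Uma 3, Zara 3, Farid 5, Dana 4, Liang 2.
A competitor with w wins dominates both others in C(w,2) triples; summing gives 6 + 10 + 1 + 3 + 3 + 10 + 6 + 1 = 40 transitive triples.
Total triples C(8,3) = 56, so cyclic triples = 56 − 40 = 16.

16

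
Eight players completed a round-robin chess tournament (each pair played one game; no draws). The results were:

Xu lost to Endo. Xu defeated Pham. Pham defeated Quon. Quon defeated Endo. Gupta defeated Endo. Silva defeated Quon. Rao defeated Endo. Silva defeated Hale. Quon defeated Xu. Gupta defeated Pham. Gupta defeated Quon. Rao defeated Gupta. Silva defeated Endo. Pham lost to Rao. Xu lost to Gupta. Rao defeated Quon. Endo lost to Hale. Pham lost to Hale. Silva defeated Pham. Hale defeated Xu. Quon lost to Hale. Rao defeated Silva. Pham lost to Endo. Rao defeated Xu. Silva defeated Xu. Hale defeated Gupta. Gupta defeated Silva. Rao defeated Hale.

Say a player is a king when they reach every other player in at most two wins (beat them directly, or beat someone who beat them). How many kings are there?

1

Hale cannot reach Rao in two steps.
Silva cannot reach Rao in two steps.
Pham cannot reach Hale, Silva, Rao, Gupta in two steps.
Xu cannot reach Hale, Silva, Endo, Rao, Gupta in two steps.
Endo cannot reach Hale, Silva, Rao, Gupta in two steps.
Quon cannot reach Hale, Silva, Rao, Gupta in two steps.
Rao reaches everyone (king).
Gupta cannot reach Rao in two steps.
Kings: Rao — 1.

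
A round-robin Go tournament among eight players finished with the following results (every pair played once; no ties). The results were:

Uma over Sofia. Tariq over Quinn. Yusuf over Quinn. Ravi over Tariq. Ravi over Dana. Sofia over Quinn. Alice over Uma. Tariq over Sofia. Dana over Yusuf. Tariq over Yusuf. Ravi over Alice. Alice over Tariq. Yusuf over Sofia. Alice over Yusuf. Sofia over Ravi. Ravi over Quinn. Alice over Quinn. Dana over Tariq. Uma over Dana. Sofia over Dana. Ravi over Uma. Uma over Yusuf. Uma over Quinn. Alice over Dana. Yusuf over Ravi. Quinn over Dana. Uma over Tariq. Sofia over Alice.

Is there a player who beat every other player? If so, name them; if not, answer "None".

None

Highest win total is Uma with 5 (out of 7 possible).
Uma lost to Alice, Ravi, so no player went undefeated.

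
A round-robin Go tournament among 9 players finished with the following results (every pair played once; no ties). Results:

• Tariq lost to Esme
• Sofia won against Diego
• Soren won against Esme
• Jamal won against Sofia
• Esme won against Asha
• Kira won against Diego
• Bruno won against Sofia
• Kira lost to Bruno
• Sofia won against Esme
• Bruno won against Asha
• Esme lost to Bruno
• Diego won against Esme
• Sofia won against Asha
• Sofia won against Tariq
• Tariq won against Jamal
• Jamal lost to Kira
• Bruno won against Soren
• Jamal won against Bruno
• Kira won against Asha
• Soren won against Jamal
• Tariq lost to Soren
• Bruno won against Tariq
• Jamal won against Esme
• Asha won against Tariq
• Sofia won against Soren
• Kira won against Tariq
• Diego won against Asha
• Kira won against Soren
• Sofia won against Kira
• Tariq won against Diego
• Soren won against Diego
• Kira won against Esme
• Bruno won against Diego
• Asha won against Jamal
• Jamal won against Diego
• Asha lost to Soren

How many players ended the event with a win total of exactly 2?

4

Win totals: Soren 5, Diego 2, Bruno 7, Tariq 2, Jamal 4, Asha 2, Kira 6, Sofia 6, Esme 2.
Exactly 2: Diego, Tariq, Asha, Esme — 4 players.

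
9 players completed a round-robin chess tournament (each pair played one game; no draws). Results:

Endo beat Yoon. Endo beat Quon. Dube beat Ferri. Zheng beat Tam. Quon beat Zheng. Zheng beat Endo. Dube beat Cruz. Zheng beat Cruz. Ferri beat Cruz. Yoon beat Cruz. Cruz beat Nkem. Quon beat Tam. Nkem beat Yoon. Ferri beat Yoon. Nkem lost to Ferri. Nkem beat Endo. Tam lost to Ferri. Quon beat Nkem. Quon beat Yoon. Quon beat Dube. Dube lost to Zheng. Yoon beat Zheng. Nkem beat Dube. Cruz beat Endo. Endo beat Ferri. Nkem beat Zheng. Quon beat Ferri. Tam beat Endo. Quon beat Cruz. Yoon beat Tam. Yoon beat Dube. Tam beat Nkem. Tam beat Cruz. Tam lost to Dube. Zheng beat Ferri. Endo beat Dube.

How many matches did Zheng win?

5

Zheng's results: beat Dube, Endo, Cruz, Tam, Ferri; lost to Nkem, Yoon, Quon.
That is 5 wins.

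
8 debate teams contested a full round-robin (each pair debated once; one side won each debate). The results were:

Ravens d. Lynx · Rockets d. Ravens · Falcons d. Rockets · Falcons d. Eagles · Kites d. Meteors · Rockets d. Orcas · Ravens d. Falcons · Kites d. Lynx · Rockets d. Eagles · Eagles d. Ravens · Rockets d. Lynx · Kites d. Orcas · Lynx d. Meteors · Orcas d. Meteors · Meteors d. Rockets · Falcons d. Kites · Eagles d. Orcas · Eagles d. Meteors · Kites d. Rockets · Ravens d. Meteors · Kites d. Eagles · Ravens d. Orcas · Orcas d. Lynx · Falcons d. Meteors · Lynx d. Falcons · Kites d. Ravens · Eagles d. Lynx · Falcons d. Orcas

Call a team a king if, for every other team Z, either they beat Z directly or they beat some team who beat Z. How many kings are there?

3

Falcons reaches everyone (king).
Rockets cannot reach Kites in two steps.
Eagles cannot reach Kites in two steps.
Kites reaches everyone (king).
Meteors cannot reach Falcons, Kites in two steps.
Lynx cannot reach Ravens in two steps.
Orcas cannot reach Eagles, Kites, Ravens in two steps.
Ravens reaches everyone (king).
Kings: Falcons, Kites, Ravens — 3.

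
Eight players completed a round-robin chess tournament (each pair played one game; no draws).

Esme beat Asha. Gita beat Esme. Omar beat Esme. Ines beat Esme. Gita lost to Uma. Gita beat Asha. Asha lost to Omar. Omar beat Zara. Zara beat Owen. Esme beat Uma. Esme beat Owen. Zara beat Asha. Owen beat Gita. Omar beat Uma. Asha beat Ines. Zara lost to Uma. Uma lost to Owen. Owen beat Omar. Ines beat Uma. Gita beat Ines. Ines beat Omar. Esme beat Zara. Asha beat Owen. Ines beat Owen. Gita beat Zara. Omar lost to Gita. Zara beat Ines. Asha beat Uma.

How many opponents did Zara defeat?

3

Zara's results: beat Owen, Asha, Ines; lost to Uma, Esme, Omar, Gita.
That is 3 wins.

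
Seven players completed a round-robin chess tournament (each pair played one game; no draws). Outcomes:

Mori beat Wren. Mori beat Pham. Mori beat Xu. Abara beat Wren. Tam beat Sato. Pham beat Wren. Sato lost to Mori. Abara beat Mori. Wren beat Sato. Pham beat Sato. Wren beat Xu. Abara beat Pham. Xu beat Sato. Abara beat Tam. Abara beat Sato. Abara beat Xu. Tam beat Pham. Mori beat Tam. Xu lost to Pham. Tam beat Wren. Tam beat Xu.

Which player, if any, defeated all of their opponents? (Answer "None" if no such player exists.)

Abara

Abara has 6 wins out of 6 opponents — a perfect record.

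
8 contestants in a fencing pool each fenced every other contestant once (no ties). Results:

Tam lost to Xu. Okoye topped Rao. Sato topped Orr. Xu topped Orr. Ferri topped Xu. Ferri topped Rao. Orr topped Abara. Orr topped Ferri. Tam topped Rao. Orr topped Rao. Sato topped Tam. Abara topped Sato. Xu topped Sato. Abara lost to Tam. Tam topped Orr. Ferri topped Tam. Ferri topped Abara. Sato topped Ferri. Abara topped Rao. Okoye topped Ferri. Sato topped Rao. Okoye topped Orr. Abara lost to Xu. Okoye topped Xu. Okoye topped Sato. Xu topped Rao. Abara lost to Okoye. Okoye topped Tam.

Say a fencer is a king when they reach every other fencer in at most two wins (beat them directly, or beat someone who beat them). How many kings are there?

Rao cannot reach Xu, Okoye, Orr, Sato, Abara, Ferri, Tam in two steps.
Xu cannot reach Okoye in two steps.
Okoye reaches everyone (king).
Orr cannot reach Okoye in two steps.
Sato cannot reach Okoye in two steps.
Abara cannot reach Xu, Okoye in two steps.
Ferri cannot reach Okoye in two steps.
Tam cannot reach Xu, Okoye in two steps.
Kings: Okoye — 1.

1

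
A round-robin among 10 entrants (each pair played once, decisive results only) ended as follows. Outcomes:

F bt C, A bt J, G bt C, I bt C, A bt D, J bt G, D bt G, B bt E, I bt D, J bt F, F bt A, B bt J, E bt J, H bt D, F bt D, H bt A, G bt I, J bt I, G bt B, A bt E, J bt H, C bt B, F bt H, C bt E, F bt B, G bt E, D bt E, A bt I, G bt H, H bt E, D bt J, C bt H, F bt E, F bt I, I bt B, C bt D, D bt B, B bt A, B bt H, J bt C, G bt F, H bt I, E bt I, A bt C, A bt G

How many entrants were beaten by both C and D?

C beat: B, D, E, H.
D beat: B, E, G, J.
Both beat: B, E — 2.

2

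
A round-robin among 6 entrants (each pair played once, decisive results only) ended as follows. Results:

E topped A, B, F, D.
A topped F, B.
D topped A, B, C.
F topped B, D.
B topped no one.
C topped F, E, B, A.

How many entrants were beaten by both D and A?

D beat: A, B, C.
A beat: B, F.
Both beat: B — 1.

1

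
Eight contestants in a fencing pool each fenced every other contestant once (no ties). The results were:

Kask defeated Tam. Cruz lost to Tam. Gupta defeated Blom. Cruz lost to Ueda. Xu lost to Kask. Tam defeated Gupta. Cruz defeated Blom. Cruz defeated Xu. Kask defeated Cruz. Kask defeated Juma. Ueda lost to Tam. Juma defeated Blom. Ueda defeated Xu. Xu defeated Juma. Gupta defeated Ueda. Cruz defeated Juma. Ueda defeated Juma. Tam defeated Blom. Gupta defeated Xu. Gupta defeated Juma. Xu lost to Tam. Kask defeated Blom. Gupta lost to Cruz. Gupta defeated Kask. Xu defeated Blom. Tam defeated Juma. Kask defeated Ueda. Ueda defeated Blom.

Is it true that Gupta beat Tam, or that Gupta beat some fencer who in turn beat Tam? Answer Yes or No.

Gupta did not beat Tam directly.
Gupta beat Blom, Juma, Xu, Ueda, Kask. Of those, Kask beat Tam.

Yes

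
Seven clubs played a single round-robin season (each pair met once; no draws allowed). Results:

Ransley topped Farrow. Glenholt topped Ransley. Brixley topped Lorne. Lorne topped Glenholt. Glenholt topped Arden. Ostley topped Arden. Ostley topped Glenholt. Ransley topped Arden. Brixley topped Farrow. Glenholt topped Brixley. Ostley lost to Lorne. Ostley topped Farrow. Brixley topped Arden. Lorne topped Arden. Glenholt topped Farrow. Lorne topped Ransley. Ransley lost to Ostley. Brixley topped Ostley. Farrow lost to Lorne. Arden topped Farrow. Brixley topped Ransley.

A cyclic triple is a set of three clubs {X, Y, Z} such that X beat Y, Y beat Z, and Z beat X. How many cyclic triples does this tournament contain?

2

Win totals: Lorne 5, Ostley 4, Arden 1, Ransley 2, Glenholt 4, Brixley 5, Farrow 0.
A club with w wins dominates both others in C(w,2) triples; summing gives 10 + 6 + 0 + 1 + 6 + 10 + 0 = 33 transitive triples.
Total triples C(7,3) = 35, so cyclic triples = 35 − 33 = 2.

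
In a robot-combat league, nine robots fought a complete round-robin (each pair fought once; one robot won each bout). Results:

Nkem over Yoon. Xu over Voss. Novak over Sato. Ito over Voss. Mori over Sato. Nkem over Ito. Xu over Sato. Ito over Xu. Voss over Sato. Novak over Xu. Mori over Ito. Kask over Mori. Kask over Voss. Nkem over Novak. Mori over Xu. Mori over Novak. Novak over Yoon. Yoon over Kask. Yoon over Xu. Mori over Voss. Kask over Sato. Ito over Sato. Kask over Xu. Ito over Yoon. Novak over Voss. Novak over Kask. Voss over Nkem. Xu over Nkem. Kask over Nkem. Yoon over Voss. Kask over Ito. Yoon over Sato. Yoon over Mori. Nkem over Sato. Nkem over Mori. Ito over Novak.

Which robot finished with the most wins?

Kask

Win totals: Kask 6, Yoon 5, Voss 2, Novak 5, Mori 5, Sato 0, Xu 3, Ito 5, Nkem 5.
Kask leads with 6 wins (next highest: 5).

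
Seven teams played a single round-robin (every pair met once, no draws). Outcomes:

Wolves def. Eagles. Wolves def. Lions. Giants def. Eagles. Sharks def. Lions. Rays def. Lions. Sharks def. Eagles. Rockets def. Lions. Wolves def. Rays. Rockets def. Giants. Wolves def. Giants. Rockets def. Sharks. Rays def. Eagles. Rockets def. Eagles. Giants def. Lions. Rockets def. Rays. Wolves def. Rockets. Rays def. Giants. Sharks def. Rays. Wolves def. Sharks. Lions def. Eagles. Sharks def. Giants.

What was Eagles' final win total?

0

Eagles' results: beat no one; lost to Sharks, Lions, Rays, Wolves, Rockets, Giants.
That is 0 wins.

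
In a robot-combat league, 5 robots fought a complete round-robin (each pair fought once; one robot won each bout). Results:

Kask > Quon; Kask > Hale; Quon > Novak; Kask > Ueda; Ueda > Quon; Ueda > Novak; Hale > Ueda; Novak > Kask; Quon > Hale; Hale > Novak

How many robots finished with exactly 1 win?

Win totals: Kask 3, Novak 1, Hale 2, Quon 2, Ueda 2.
Exactly 1: Novak — 1 robot.

1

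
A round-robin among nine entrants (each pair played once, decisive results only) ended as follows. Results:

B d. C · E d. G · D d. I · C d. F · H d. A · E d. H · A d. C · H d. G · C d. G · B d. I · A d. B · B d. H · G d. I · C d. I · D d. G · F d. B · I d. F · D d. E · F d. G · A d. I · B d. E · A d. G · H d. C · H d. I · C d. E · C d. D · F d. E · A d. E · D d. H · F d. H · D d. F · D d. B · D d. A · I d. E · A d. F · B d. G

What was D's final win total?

7

D's results: beat A, B, E, F, G, H, I; lost to C.
That is 7 wins.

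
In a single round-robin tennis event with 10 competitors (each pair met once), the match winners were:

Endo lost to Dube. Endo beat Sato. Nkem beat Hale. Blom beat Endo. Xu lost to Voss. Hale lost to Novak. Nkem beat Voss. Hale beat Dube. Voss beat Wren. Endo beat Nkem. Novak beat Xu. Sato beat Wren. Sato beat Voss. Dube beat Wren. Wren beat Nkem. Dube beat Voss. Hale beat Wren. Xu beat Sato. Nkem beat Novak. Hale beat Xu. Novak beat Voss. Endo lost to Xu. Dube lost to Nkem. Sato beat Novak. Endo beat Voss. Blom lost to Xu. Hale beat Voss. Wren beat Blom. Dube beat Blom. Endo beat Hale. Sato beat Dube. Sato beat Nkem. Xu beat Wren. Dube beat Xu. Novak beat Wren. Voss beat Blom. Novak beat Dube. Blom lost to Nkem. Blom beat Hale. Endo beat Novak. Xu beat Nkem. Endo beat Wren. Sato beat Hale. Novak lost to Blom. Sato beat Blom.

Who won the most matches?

Win totals: Wren 2, Blom 3, Sato 7, Novak 5, Xu 5, Endo 6, Hale 4, Nkem 5, Voss 3, Dube 5.
Sato leads with 7 wins (next highest: 6).

Sato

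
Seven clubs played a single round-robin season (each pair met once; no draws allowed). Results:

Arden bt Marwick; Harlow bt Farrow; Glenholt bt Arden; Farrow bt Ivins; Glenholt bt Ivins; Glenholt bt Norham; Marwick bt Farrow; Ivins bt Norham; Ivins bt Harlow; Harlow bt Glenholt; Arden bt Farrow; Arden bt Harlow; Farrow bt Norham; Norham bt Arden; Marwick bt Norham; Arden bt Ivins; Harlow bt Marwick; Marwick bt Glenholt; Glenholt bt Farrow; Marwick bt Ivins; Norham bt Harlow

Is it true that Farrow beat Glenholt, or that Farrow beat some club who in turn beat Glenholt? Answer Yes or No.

No

Farrow did not beat Glenholt directly.
Farrow beat Norham, Ivins, but each of them lost to Glenholt. No two-step path.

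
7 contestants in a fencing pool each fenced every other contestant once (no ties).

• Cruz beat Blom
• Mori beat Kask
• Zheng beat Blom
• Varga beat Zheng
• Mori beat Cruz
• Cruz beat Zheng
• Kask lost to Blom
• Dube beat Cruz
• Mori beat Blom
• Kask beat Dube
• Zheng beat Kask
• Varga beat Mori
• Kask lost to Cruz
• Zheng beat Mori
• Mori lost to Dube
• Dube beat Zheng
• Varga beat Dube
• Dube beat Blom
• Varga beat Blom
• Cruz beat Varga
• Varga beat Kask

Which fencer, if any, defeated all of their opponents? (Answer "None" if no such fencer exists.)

None

Highest win total is Varga with 5 (out of 6 possible).
Varga lost to Cruz, so no fencer went undefeated.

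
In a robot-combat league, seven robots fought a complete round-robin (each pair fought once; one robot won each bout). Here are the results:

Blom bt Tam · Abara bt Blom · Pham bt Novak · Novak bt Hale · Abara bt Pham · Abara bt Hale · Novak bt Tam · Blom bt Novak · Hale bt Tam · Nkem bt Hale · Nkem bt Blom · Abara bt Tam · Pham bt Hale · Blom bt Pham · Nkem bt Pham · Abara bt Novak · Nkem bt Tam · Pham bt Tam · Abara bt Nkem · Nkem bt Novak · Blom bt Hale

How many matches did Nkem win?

5

Nkem's results: beat Novak, Blom, Tam, Hale, Pham; lost to Abara.
That is 5 wins.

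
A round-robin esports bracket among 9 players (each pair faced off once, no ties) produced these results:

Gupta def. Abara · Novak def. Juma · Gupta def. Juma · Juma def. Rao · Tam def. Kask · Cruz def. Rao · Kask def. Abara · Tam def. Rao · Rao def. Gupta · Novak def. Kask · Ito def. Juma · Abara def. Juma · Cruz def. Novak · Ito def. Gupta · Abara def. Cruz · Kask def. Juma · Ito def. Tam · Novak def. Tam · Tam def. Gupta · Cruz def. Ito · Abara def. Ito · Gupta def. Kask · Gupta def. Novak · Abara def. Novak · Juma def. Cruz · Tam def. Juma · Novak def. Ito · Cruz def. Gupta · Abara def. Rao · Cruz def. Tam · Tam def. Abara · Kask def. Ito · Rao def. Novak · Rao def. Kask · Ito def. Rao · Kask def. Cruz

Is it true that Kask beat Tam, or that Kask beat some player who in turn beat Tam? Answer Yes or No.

Yes

Kask did not beat Tam directly.
Kask beat Cruz, Abara, Ito, Juma. Of those, Cruz beat Tam.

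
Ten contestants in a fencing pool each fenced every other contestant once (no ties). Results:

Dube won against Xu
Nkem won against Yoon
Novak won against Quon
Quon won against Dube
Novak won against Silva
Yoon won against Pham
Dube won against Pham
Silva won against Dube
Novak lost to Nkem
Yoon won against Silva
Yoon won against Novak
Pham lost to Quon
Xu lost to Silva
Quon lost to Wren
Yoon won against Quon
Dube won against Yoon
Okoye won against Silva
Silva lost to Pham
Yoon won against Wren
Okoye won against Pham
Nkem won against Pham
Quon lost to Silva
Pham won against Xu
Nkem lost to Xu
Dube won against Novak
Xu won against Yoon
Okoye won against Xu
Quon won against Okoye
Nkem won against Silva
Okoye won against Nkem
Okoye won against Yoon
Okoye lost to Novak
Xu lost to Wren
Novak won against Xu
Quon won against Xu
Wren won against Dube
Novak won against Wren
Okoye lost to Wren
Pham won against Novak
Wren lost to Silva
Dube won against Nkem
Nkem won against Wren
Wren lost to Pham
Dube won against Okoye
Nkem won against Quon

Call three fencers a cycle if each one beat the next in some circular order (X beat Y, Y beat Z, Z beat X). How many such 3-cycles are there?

35

Win totals: Okoye 5, Quon 4, Xu 2, Novak 5, Pham 4, Nkem 6, Wren 4, Yoon 5, Dube 6, Silva 4.
A fencer with w wins dominates both others in C(w,2) triples; summing gives 10 + 6 + 1 + 10 + 6 + 15 + 6 + 10 + 15 + 6 = 85 transitive triples.
Total triples C(10,3) = 120, so cyclic triples = 120 − 85 = 35.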